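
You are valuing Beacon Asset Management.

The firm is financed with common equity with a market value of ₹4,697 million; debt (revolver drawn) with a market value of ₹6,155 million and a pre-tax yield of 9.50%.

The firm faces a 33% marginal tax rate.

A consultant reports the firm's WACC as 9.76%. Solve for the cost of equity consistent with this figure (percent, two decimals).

Total capital V = 4697 + 6155 = 10852.
Equity weight = 4697/10852 = 0.4328.
Revolver drawn weight = 6155/10852 = 0.5672.
Debt contribution = 0.5672 × 9.5% × (1 − 33%) = 3.6101%.
Required equity contribution = 9.76% − 3.6101% = 6.1499%.
Re = 6.1499% / 0.4328 = 14.2088%.

14.21%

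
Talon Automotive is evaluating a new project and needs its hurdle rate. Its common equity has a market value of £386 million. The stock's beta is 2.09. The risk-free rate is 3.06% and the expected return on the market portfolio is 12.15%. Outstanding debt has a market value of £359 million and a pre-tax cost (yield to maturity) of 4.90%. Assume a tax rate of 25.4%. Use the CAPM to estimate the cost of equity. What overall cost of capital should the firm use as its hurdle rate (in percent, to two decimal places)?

13.19%

Market risk premium = 12.15% − 3.06% = 9.09%.
Cost of equity via CAPM: Re = 3.06% + 2.09 × 9.09% = 22.0581%.
Total capital V = 386 + 359 = 745.
Equity: weight = 386/745 = 0.5181; cost = 22.0581%.
Debt: weight = 359/745 = 0.4819; after-tax cost = 4.9% × (1 − 25.4%) = 3.6554%.
WACC = 0.5181 × 22.0581% + 0.4819 × 3.6554% = 13.1902%.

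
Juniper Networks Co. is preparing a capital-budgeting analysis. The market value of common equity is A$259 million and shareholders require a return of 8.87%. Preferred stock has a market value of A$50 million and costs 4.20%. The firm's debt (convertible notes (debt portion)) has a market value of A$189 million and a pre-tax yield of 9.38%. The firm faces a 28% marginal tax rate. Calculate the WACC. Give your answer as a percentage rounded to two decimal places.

7.60%

Total capital V = 259 + 50 + 189 = 498.
Equity: weight = 259/498 = 0.5201; cost = 8.87%.
Preferred: weight = 50/498 = 0.1004; cost = 4.2%.
Convertible notes (debt portion): weight = 189/498 = 0.3795; after-tax cost = 9.38% × (1 − 28%) = 6.7536%.
WACC = 0.5201 × 8.8700% + 0.1004 × 4.2000% + 0.3795 × 6.7536% = 7.5979%.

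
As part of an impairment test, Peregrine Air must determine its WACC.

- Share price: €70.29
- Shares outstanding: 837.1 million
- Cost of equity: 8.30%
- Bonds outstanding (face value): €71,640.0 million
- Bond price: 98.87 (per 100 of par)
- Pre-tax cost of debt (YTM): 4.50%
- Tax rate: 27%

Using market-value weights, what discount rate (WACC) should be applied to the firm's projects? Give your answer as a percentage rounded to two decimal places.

5.56%

Market value of equity E = 70.29 × 837.1m = 58839.759m. Market value of debt D = 71640m × 98.87/100 = 70830.468m.
Total capital V = 58839.759 + 70830.468 = 129670.227.
Equity: weight = 58839.759/129670.227 = 0.4538; cost = 8.3%.
Bonds outstanding: weight = 70830.468/129670.227 = 0.5462; after-tax cost = 4.5% × (1 − 27%) = 3.2850%.
WACC = 0.4538 × 8.3000% + 0.5462 × 3.2850% = 5.5606%.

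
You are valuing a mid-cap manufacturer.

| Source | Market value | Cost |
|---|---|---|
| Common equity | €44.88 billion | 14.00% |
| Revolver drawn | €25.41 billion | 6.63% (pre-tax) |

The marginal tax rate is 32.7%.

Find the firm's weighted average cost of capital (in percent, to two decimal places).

Total capital V = 44.88 + 25.41 = 70.29.
Equity: weight = 44.88/70.29 = 0.6385; cost = 14%.
Revolver drawn: weight = 25.41/70.29 = 0.3615; after-tax cost = 6.63% × (1 − 32.7%) = 4.4620%.
WACC = 0.6385 × 14.0000% + 0.3615 × 4.4620% = 10.5520%.

10.55%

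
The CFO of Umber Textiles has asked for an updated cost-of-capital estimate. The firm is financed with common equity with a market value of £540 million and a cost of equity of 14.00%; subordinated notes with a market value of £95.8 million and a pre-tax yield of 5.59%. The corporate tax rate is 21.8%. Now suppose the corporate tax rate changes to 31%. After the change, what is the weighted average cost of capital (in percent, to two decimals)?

After the change:
Total capital V = 540 + 95.8 = 635.8.
Equity: weight = 540/635.8 = 0.8493; cost = 14%.
Subordinated notes: weight = 95.8/635.8 = 0.1507; after-tax cost = 5.59% × (1 − 31%) = 3.8571%.
WACC = 0.8493 × 14.0000% + 0.1507 × 3.8571% = 12.4717%.

12.47%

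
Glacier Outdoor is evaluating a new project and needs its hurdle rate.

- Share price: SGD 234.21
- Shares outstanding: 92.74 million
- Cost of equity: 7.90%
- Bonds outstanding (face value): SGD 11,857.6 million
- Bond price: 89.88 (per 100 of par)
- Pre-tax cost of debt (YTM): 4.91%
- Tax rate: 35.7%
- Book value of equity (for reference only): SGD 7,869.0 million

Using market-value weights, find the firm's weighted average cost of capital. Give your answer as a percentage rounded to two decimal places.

Market value of equity E = 234.21 × 92.74m = 21720.6354m. Market value of debt D = 11857.6m × 89.88/100 = 10657.61088m.
Total capital V = 21720.6354 + 10657.61088 = 32378.24628.
Equity: weight = 21720.6354/32378.24628 = 0.6708; cost = 7.9%.
Bonds outstanding: weight = 10657.61088/32378.24628 = 0.3292; after-tax cost = 4.91% × (1 − 35.7%) = 3.1571%.
WACC = 0.6708 × 7.9000% + 0.3292 × 3.1571% = 6.3388%.

6.34%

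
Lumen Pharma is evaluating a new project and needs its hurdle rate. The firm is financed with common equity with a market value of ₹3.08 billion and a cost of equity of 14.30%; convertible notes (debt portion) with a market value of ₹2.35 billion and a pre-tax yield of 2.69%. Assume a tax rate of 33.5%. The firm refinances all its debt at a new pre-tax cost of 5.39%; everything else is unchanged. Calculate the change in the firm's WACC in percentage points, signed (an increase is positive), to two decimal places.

Current WACC:
Total capital V = 3.08 + 2.35 = 5.43.
Equity: weight = 3.08/5.43 = 0.5672; cost = 14.3%.
Convertible notes (debt portion): weight = 2.35/5.43 = 0.4328; after-tax cost = 2.69% × (1 − 33.5%) = 1.7889%.
WACC = 0.5672 × 14.3000% + 0.4328 × 1.7889% = 8.8854%.
After the change:
Total capital V = 3.08 + 2.35 = 5.43.
Equity: weight = 3.08/5.43 = 0.5672; cost = 14.3%.
Convertible notes (debt portion): weight = 2.35/5.43 = 0.4328; after-tax cost = 5.39% × (1 − 33.5%) = 3.5844%.
WACC = 0.5672 × 14.3000% + 0.4328 × 3.5844% = 9.6625%.
Change in WACC = 9.6625% − 8.8854% = 0.7771 pp.

+0.78 pp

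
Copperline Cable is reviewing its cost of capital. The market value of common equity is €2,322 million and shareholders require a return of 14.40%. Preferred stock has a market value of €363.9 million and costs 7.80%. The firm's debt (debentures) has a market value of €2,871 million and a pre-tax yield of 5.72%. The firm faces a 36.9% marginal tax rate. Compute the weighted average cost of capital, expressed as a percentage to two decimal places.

Total capital V = 2322 + 363.9 + 2871 = 5556.9.
Equity: weight = 2322/5556.9 = 0.4179; cost = 14.4%.
Preferred: weight = 363.9/5556.9 = 0.0655; cost = 7.8%.
Debentures: weight = 2871/5556.9 = 0.5167; after-tax cost = 5.72% × (1 − 36.9%) = 3.6093%.
WACC = 0.4179 × 14.4000% + 0.0655 × 7.8000% + 0.5167 × 3.6093% = 8.3927%.

8.39%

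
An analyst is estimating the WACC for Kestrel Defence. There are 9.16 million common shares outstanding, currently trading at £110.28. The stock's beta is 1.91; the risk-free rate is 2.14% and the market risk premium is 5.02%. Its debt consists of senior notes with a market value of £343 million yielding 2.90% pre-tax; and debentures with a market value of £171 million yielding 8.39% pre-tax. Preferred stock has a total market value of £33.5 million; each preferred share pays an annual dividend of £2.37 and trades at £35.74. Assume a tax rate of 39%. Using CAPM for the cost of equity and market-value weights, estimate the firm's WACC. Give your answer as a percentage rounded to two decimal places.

Cost of equity via CAPM: Re = 2.14% + 1.91 × 5.02% = 11.7282%.
Cost of preferred: Rp = 2.37 / 35.74 = 6.6312%.
Market value of equity E = 110.28 × 9.16m = 1010.1648m.
Total capital V = 1010.1648 + 33.5 + 343 + 171 = 1557.6648.
Equity: weight = 1010.1648/1557.6648 = 0.6485; cost = 11.7282%.
Preferred: weight = 33.5/1557.6648 = 0.0215; cost = 6.6312%.
Senior notes: weight = 343/1557.6648 = 0.2202; after-tax cost = 2.9% × (1 − 39%) = 1.7690%.
Debentures: weight = 171/1557.6648 = 0.1098; after-tax cost = 8.39% × (1 − 39%) = 5.1179%.
WACC = 0.6485 × 11.7282% + 0.0215 × 6.6312% + 0.2202 × 1.7690% + 0.1098 × 5.1179% = 8.6999%.

8.70%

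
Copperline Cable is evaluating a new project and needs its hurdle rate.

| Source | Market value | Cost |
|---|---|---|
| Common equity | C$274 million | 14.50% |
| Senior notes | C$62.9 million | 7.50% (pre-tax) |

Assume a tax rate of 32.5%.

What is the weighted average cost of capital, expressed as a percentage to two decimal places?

Total capital V = 274 + 62.9 = 336.9.
Equity: weight = 274/336.9 = 0.8133; cost = 14.5%.
Senior notes: weight = 62.9/336.9 = 0.1867; after-tax cost = 7.5% × (1 − 32.5%) = 5.0625%.
WACC = 0.8133 × 14.5000% + 0.1867 × 5.0625% = 12.7380%.

12.74%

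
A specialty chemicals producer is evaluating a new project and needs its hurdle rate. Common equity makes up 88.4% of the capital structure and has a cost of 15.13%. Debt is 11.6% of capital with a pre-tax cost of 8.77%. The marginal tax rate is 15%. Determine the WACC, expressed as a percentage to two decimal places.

14.24%

After-tax cost of debt = 8.77% × (1 − 15%) = 7.4545%.
WACC = 0.884 × 15.1300% + 0.116 × 7.4545% = 14.2396%.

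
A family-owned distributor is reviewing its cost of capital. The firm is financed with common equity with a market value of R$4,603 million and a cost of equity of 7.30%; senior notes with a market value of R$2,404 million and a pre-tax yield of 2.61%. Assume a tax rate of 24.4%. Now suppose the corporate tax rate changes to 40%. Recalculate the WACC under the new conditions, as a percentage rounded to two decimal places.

After the change:
Total capital V = 4603 + 2404 = 7007.
Equity: weight = 4603/7007 = 0.6569; cost = 7.3%.
Senior notes: weight = 2404/7007 = 0.3431; after-tax cost = 2.61% × (1 − 40%) = 1.5660%.
WACC = 0.6569 × 7.3000% + 0.3431 × 1.5660% = 5.3327%.

5.33%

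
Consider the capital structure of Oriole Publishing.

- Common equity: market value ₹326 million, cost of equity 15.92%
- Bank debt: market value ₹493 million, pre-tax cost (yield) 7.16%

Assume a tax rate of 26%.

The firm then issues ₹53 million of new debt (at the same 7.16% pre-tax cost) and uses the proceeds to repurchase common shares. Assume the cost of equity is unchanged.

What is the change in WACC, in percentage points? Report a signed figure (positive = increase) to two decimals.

-0.69 pp

Current WACC:
Total capital V = 326 + 493 = 819.
Equity: weight = 326/819 = 0.3980; cost = 15.92%.
Bank debt: weight = 493/819 = 0.6020; after-tax cost = 7.16% × (1 − 26%) = 5.2984%.
WACC = 0.3980 × 15.9200% + 0.6020 × 5.2984% = 9.5263%.
After the change:
Total capital V = 273 + 546 = 819.
Equity: weight = 273/819 = 0.3333; cost = 15.92%.
Bank debt: weight = 546/819 = 0.6667; after-tax cost = 7.16% × (1 − 26%) = 5.2984%.
WACC = 0.3333 × 15.9200% + 0.6667 × 5.2984% = 8.8389%.
Change in WACC = 8.8389% − 9.5263% = -0.6874 pp.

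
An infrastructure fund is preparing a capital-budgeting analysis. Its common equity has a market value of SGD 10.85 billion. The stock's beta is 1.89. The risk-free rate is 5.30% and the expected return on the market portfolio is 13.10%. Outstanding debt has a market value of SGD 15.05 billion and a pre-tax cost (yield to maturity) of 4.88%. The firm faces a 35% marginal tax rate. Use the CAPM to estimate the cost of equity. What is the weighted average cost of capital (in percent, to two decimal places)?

Market risk premium = 13.1% − 5.3% = 7.8%.
Cost of equity via CAPM: Re = 5.3% + 1.89 × 7.8% = 20.0420%.
Total capital V = 10.85 + 15.05 = 25.9.
Equity: weight = 10.85/25.9 = 0.4189; cost = 20.042%.
Debt: weight = 15.05/25.9 = 0.5811; after-tax cost = 4.88% × (1 − 35%) = 3.1720%.
WACC = 0.4189 × 20.0420% + 0.5811 × 3.1720% = 10.2392%.

10.24%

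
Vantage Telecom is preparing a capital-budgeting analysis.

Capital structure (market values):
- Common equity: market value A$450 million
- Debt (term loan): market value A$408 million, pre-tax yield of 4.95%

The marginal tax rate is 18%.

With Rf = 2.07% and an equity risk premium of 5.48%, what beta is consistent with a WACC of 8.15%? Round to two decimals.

Total capital V = 450 + 408 = 858.
Equity weight = 450/858 = 0.5245.
Term loan weight = 408/858 = 0.4755.
Debt contribution = 0.4755 × 4.95% × (1 − 18%) = 1.9302%.
Required equity contribution = 8.15% − 1.9302% = 6.2198%  ⇒  Re = 11.8592%.
CAPM: 11.8592% = 2.07% + β × 5.48%  ⇒  β = 1.7863.

1.79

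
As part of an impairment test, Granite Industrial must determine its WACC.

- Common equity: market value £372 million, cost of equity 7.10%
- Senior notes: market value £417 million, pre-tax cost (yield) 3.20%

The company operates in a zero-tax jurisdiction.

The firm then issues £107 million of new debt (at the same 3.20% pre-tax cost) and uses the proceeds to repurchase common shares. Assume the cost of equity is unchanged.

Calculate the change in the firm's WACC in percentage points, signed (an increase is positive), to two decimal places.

Current WACC:
Total capital V = 372 + 417 = 789.
Equity: weight = 372/789 = 0.4715; cost = 7.1%.
Senior notes: weight = 417/789 = 0.5285; after-tax cost = 3.2% × (1 − 0%) = 3.2000%.
WACC = 0.4715 × 7.1000% + 0.5285 × 3.2000% = 5.0388%.
After the change:
Total capital V = 265 + 524 = 789.
Equity: weight = 265/789 = 0.3359; cost = 7.1%.
Senior notes: weight = 524/789 = 0.6641; after-tax cost = 3.2% × (1 − 0%) = 3.2000%.
WACC = 0.3359 × 7.1000% + 0.6641 × 3.2000% = 4.5099%.
Change in WACC = 4.5099% − 5.0388% = -0.5289 pp.

-0.53 pp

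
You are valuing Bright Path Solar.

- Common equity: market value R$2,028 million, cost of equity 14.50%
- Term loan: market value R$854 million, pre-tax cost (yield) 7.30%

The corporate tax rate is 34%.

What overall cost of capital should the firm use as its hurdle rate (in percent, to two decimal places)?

Total capital V = 2028 + 854 = 2882.
Equity: weight = 2028/2882 = 0.7037; cost = 14.5%.
Term loan: weight = 854/2882 = 0.2963; after-tax cost = 7.3% × (1 − 34%) = 4.8180%.
WACC = 0.7037 × 14.5000% + 0.2963 × 4.8180% = 11.6310%.

11.63%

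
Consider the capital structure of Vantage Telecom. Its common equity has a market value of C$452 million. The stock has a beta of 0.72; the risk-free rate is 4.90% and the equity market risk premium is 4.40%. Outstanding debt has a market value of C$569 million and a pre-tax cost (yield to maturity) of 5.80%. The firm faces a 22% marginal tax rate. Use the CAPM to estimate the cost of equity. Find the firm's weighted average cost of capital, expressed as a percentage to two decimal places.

6.09%

Cost of equity via CAPM: Re = 4.9% + 0.72 × 4.4% = 8.0680%.
Total capital V = 452 + 569 = 1021.
Equity: weight = 452/1021 = 0.4427; cost = 8.068%.
Debt: weight = 569/1021 = 0.5573; after-tax cost = 5.8% × (1 − 22%) = 4.5240%.
WACC = 0.4427 × 8.0680% + 0.5573 × 4.5240% = 6.0929%.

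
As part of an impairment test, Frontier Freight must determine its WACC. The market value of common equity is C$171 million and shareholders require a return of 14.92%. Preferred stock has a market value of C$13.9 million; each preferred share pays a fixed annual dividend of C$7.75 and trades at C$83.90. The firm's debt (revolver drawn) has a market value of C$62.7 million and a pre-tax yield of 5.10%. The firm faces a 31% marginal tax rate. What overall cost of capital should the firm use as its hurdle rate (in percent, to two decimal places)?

Cost of preferred: Rp = 7.75 / 83.9 = 9.2372%.
Total capital V = 171 + 13.9 + 62.7 = 247.6.
Equity: weight = 171/247.6 = 0.6906; cost = 14.92%.
Preferred: weight = 13.9/247.6 = 0.0561; cost = 9.2372%.
Revolver drawn: weight = 62.7/247.6 = 0.2532; after-tax cost = 5.1% × (1 − 31%) = 3.5190%.
WACC = 0.6906 × 14.9200% + 0.0561 × 9.2372% + 0.2532 × 3.5190% = 11.7139%.

11.71%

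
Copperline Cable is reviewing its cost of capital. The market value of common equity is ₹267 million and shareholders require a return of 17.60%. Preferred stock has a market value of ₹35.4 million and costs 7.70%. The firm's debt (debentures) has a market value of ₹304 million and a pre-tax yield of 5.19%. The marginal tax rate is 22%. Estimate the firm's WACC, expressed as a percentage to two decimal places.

Total capital V = 267 + 35.4 + 304 = 606.4.
Equity: weight = 267/606.4 = 0.4403; cost = 17.6%.
Preferred: weight = 35.4/606.4 = 0.0584; cost = 7.7%.
Debentures: weight = 304/606.4 = 0.5013; after-tax cost = 5.19% × (1 − 22%) = 4.0482%.
WACC = 0.4403 × 17.6000% + 0.0584 × 7.7000% + 0.5013 × 4.0482% = 10.2283%.

10.23%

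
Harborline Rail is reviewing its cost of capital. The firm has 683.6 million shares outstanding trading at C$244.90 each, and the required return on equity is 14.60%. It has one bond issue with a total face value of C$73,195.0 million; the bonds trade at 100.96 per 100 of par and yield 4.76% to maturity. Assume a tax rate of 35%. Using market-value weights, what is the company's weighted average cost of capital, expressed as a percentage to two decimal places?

11.08%

Market value of equity E = 244.9 × 683.6m = 167413.64m. Market value of debt D = 73195m × 100.96/100 = 73897.672m.
Total capital V = 167413.64 + 73897.672 = 241311.312.
Equity: weight = 167413.64/241311.312 = 0.6938; cost = 14.6%.
Bonds outstanding: weight = 73897.672/241311.312 = 0.3062; after-tax cost = 4.76% × (1 − 35%) = 3.0940%.
WACC = 0.6938 × 14.6000% + 0.3062 × 3.0940% = 11.0765%.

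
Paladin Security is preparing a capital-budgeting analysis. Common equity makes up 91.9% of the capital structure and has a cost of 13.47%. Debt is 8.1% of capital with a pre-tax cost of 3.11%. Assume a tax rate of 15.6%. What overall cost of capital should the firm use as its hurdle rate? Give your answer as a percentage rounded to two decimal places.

After-tax cost of debt = 3.11% × (1 − 15.6%) = 2.6248%.
WACC = 0.919 × 13.4700% + 0.081 × 2.6248% = 12.5915%.

12.59%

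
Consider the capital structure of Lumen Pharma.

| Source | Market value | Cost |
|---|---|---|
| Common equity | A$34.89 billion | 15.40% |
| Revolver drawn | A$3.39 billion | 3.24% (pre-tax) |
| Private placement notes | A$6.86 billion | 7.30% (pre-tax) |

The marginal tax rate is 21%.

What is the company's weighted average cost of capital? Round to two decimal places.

12.97%

Total capital V = 34.89 + 3.39 + 6.86 = 45.14.
Equity: weight = 34.89/45.14 = 0.7729; cost = 15.4%.
Revolver drawn: weight = 3.39/45.14 = 0.0751; after-tax cost = 3.24% × (1 − 21%) = 2.5596%.
Private placement notes: weight = 6.86/45.14 = 0.1520; after-tax cost = 7.3% × (1 − 21%) = 5.7670%.
WACC = 0.7729 × 15.4000% + 0.0751 × 2.5596% + 0.1520 × 5.7670% = 12.9717%.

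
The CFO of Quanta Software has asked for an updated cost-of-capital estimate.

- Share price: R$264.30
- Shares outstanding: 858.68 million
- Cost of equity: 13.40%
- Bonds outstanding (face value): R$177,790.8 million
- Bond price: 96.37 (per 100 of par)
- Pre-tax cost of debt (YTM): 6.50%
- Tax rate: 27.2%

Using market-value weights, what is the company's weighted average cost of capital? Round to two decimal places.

9.67%

Market value of equity E = 264.3 × 858.68m = 226949.124m. Market value of debt D = 177790.8m × 96.37/100 = 171336.99396m.
Total capital V = 226949.124 + 171336.99396 = 398286.11796.
Equity: weight = 226949.124/398286.11796 = 0.5698; cost = 13.4%.
Bonds outstanding: weight = 171336.99396/398286.11796 = 0.4302; after-tax cost = 6.5% × (1 − 27.2%) = 4.7320%.
WACC = 0.5698 × 13.4000% + 0.4302 × 4.7320% = 9.6712%.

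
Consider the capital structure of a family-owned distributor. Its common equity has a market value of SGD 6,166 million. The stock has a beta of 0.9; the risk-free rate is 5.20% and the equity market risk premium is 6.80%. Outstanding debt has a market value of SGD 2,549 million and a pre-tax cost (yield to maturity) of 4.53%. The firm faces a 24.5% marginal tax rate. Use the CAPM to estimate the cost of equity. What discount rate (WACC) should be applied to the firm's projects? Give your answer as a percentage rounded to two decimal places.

9.01%

Cost of equity via CAPM: Re = 5.2% + 0.9 × 6.8% = 11.3200%.
Total capital V = 6166 + 2549 = 8715.
Equity: weight = 6166/8715 = 0.7075; cost = 11.32%.
Debt: weight = 2549/8715 = 0.2925; after-tax cost = 4.53% × (1 − 24.5%) = 3.4202%.
WACC = 0.7075 × 11.3200% + 0.2925 × 3.4202% = 9.0094%.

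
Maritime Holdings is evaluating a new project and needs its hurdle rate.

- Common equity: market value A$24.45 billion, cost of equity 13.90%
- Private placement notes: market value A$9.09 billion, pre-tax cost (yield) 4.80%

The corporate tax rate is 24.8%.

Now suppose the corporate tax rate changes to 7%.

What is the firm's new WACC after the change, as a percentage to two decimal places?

11.34%

After the change:
Total capital V = 24.45 + 9.09 = 33.54.
Equity: weight = 24.45/33.54 = 0.7290; cost = 13.9%.
Private placement notes: weight = 9.09/33.54 = 0.2710; after-tax cost = 4.8% × (1 − 7%) = 4.4640%.
WACC = 0.7290 × 13.9000% + 0.2710 × 4.4640% = 11.3427%.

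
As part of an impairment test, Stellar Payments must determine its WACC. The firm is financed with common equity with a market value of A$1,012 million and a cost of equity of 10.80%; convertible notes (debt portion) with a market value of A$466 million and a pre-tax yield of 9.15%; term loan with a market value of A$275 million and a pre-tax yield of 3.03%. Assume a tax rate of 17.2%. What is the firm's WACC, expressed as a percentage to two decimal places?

Total capital V = 1012 + 466 + 275 = 1753.
Equity: weight = 1012/1753 = 0.5773; cost = 10.8%.
Convertible notes (debt portion): weight = 466/1753 = 0.2658; after-tax cost = 9.15% × (1 − 17.2%) = 7.5762%.
Term loan: weight = 275/1753 = 0.1569; after-tax cost = 3.03% × (1 − 17.2%) = 2.5088%.
WACC = 0.5773 × 10.8000% + 0.2658 × 7.5762% + 0.1569 × 2.5088% = 8.6424%.

8.64%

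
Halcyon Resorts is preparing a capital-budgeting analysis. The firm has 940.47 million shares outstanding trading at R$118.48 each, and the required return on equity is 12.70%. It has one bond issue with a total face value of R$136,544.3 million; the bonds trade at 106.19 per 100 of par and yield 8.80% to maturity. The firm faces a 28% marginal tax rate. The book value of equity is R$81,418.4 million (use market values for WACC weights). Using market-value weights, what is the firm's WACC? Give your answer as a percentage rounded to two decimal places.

9.10%

Market value of equity E = 118.48 × 940.47m = 111426.8856m. Market value of debt D = 136544.3m × 106.19/100 = 144996.39217m.
Total capital V = 111426.8856 + 144996.39217 = 256423.27777.
Equity: weight = 111426.8856/256423.27777 = 0.4345; cost = 12.7%.
Bonds outstanding: weight = 144996.39217/256423.27777 = 0.5655; after-tax cost = 8.8% × (1 − 28%) = 6.3360%.
WACC = 0.4345 × 12.7000% + 0.5655 × 6.3360% = 9.1014%.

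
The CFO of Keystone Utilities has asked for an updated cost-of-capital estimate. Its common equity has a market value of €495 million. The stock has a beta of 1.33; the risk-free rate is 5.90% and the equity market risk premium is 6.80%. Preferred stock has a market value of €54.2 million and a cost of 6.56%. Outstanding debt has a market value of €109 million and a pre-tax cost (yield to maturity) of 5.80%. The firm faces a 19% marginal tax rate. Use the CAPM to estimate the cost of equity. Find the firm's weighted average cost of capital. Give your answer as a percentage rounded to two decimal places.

12.56%

Cost of equity via CAPM: Re = 5.9% + 1.33 × 6.8% = 14.9440%.
Total capital V = 495 + 54.2 + 109 = 658.2.
Equity: weight = 495/658.2 = 0.7521; cost = 14.944%.
Preferred: weight = 54.2/658.2 = 0.0823; cost = 6.56%.
Debt: weight = 109/658.2 = 0.1656; after-tax cost = 5.8% × (1 − 19%) = 4.6980%.
WACC = 0.7521 × 14.9440% + 0.0823 × 6.5600% + 0.1656 × 4.6980% = 12.5568%.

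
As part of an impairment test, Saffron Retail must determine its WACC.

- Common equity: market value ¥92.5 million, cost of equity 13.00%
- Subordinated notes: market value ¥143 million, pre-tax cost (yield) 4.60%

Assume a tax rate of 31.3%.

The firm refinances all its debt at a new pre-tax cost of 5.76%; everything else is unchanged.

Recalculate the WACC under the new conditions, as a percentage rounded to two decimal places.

7.51%

After the change:
Total capital V = 92.5 + 143 = 235.5.
Equity: weight = 92.5/235.5 = 0.3928; cost = 13%.
Subordinated notes: weight = 143/235.5 = 0.6072; after-tax cost = 5.76% × (1 − 31.3%) = 3.9571%.
WACC = 0.3928 × 13.0000% + 0.6072 × 3.9571% = 7.5090%.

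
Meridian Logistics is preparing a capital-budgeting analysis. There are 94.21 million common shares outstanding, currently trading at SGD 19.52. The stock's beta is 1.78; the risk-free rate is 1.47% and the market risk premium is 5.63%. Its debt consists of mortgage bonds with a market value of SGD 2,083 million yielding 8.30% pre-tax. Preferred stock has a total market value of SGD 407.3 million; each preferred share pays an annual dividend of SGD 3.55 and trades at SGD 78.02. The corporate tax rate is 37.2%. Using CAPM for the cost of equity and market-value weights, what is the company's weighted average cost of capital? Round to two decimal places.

7.82%

Cost of equity via CAPM: Re = 1.47% + 1.78 × 5.63% = 11.4914%.
Cost of preferred: Rp = 3.55 / 78.02 = 4.5501%.
Market value of equity E = 19.52 × 94.21m = 1838.9792m.
Total capital V = 1838.9792 + 407.3 + 2083 = 4329.2792.
Equity: weight = 1838.9792/4329.2792 = 0.4248; cost = 11.4914%.
Preferred: weight = 407.3/4329.2792 = 0.0941; cost = 4.5501%.
Mortgage bonds: weight = 2083/4329.2792 = 0.4811; after-tax cost = 8.3% × (1 − 37.2%) = 5.2124%.
WACC = 0.4248 × 11.4914% + 0.0941 × 4.5501% + 0.4811 × 5.2124% = 7.8173%.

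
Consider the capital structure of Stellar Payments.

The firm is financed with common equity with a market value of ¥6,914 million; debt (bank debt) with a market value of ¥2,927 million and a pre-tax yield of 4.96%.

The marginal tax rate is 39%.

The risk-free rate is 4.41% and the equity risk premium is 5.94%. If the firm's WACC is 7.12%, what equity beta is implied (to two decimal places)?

0.75

Total capital V = 6914 + 2927 = 9841.
Equity weight = 6914/9841 = 0.7026.
Bank debt weight = 2927/9841 = 0.2974.
Debt contribution = 0.2974 × 4.96% × (1 − 39%) = 0.8999%.
Required equity contribution = 7.12% − 0.8999% = 6.2201%  ⇒  Re = 8.8533%.
CAPM: 8.8533% = 4.41% + β × 5.94%  ⇒  β = 0.7480.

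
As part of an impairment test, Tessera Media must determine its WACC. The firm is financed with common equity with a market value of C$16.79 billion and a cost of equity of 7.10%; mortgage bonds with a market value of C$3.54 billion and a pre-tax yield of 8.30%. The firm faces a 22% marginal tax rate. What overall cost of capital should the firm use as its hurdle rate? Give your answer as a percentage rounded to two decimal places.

6.99%

Total capital V = 16.79 + 3.54 = 20.33.
Equity: weight = 16.79/20.33 = 0.8259; cost = 7.1%.
Mortgage bonds: weight = 3.54/20.33 = 0.1741; after-tax cost = 8.3% × (1 − 22%) = 6.4740%.
WACC = 0.8259 × 7.1000% + 0.1741 × 6.4740% = 6.9910%.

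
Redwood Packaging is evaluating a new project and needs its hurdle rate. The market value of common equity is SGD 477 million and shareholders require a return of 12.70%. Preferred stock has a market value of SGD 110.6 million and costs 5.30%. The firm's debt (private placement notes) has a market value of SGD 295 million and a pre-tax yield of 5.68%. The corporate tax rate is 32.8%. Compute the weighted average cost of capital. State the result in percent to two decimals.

8.80%

Total capital V = 477 + 110.6 + 295 = 882.6.
Equity: weight = 477/882.6 = 0.5404; cost = 12.7%.
Preferred: weight = 110.6/882.6 = 0.1253; cost = 5.3%.
Private placement notes: weight = 295/882.6 = 0.3342; after-tax cost = 5.68% × (1 − 32.8%) = 3.8170%.
WACC = 0.5404 × 12.7000% + 0.1253 × 5.3000% + 0.3342 × 3.8170% = 8.8036%.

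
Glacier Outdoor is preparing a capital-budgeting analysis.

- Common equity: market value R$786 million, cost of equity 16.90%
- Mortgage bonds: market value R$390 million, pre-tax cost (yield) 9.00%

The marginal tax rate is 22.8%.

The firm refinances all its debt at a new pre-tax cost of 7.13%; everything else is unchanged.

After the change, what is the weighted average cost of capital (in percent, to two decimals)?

After the change:
Total capital V = 786 + 390 = 1176.
Equity: weight = 786/1176 = 0.6684; cost = 16.9%.
Mortgage bonds: weight = 390/1176 = 0.3316; after-tax cost = 7.13% × (1 − 22.8%) = 5.5044%.
WACC = 0.6684 × 16.9000% + 0.3316 × 5.5044% = 13.1208%.

13.12%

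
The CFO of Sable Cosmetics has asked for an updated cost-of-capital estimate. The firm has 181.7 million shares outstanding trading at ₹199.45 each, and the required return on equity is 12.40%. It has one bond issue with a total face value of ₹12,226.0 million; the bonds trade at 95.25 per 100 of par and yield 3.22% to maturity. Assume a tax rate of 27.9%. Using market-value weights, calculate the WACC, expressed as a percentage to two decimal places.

Market value of equity E = 199.45 × 181.7m = 36240.065m. Market value of debt D = 12226m × 95.25/100 = 11645.265m.
Total capital V = 36240.065 + 11645.265 = 47885.33.
Equity: weight = 36240.065/47885.33 = 0.7568; cost = 12.4%.
Bonds outstanding: weight = 11645.265/47885.33 = 0.2432; after-tax cost = 3.22% × (1 − 27.9%) = 2.3216%.
WACC = 0.7568 × 12.4000% + 0.2432 × 2.3216% = 9.9490%.

9.95%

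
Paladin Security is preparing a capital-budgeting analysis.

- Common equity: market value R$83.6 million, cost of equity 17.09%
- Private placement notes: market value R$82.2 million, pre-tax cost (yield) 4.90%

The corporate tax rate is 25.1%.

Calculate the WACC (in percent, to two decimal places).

Total capital V = 83.6 + 82.2 = 165.8.
Equity: weight = 83.6/165.8 = 0.5042; cost = 17.09%.
Private placement notes: weight = 82.2/165.8 = 0.4958; after-tax cost = 4.9% × (1 − 25.1%) = 3.6701%.
WACC = 0.5042 × 17.0900% + 0.4958 × 3.6701% = 10.4367%.

10.44%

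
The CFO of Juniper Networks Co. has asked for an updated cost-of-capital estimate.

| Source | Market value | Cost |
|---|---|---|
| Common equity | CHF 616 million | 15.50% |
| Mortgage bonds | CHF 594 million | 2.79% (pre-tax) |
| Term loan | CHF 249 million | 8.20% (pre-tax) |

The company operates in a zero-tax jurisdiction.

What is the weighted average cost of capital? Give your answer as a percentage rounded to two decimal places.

9.08%

Total capital V = 616 + 594 + 249 = 1459.
Equity: weight = 616/1459 = 0.4222; cost = 15.5%.
Mortgage bonds: weight = 594/1459 = 0.4071; after-tax cost = 2.79% × (1 − 0%) = 2.7900%.
Term loan: weight = 249/1459 = 0.1707; after-tax cost = 8.2% × (1 − 0%) = 8.2000%.
WACC = 0.4222 × 15.5000% + 0.4071 × 2.7900% + 0.1707 × 8.2000% = 9.0795%.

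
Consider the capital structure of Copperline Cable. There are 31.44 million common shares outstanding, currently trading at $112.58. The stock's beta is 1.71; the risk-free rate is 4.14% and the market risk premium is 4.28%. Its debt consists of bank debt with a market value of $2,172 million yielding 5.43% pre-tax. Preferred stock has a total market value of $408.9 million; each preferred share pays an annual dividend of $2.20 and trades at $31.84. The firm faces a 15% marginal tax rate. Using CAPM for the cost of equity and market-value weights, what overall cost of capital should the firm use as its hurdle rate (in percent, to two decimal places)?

8.73%

Cost of equity via CAPM: Re = 4.14% + 1.71 × 4.28% = 11.4588%.
Cost of preferred: Rp = 2.2 / 31.84 = 6.9095%.
Market value of equity E = 112.58 × 31.44m = 3539.5152m.
Total capital V = 3539.5152 + 408.9 + 2172 = 6120.4152.
Equity: weight = 3539.5152/6120.4152 = 0.5783; cost = 11.4588%.
Preferred: weight = 408.9/6120.4152 = 0.0668; cost = 6.9095%.
Bank debt: weight = 2172/6120.4152 = 0.3549; after-tax cost = 5.43% × (1 − 15%) = 4.6155%.
WACC = 0.5783 × 11.4588% + 0.0668 × 6.9095% + 0.3549 × 4.6155% = 8.7263%.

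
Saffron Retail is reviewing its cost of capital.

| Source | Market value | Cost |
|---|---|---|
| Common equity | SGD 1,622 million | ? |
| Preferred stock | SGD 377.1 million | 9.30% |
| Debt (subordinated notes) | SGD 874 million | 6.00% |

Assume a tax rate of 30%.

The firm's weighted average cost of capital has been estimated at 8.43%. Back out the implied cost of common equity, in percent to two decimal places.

Total capital V = 1622 + 377.1 + 874 = 2873.1.
Equity weight = 1622/2873.1 = 0.5645.
Preferred weight = 377.1/2873.1 = 0.1313.
Subordinated notes weight = 874/2873.1 = 0.3042.
Debt contribution = 0.3042 × 6% × (1 − 30%) = 1.2776%.
Preferred contribution = 0.1313 × 9.3% = 1.2206%.
Required equity contribution = 8.43% − 2.4983% = 5.9317%.
Re = 5.9317% / 0.5645 = 10.5070%.

10.51%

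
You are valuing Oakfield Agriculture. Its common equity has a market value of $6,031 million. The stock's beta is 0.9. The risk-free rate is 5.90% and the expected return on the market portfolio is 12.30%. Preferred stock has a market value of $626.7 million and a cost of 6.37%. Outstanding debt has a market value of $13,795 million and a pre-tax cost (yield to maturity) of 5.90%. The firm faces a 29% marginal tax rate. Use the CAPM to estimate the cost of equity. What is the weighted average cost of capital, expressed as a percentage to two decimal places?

Market risk premium = 12.3% − 5.9% = 6.4%.
Cost of equity via CAPM: Re = 5.9% + 0.9 × 6.4% = 11.6600%.
Total capital V = 6031 + 626.7 + 13795 = 20452.7.
Equity: weight = 6031/20452.7 = 0.2949; cost = 11.66%.
Preferred: weight = 626.7/20452.7 = 0.0306; cost = 6.37%.
Debt: weight = 13795/20452.7 = 0.6745; after-tax cost = 5.9% × (1 − 29%) = 4.1890%.
WACC = 0.2949 × 11.6600% + 0.0306 × 6.3700% + 0.6745 × 4.1890% = 6.4588%.

6.46%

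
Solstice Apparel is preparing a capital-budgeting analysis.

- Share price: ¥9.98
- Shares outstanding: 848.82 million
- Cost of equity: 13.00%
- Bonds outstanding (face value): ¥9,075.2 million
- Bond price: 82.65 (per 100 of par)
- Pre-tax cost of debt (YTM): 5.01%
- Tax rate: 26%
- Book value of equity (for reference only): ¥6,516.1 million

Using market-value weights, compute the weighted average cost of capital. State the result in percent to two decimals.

8.64%

Market value of equity E = 9.98 × 848.82m = 8471.2236m. Market value of debt D = 9075.2m × 82.65/100 = 7500.6528m.
Total capital V = 8471.2236 + 7500.6528 = 15971.8764.
Equity: weight = 8471.2236/15971.8764 = 0.5304; cost = 13%.
Bonds outstanding: weight = 7500.6528/15971.8764 = 0.4696; after-tax cost = 5.01% × (1 − 26%) = 3.7074%.
WACC = 0.5304 × 13.0000% + 0.4696 × 3.7074% = 8.6360%.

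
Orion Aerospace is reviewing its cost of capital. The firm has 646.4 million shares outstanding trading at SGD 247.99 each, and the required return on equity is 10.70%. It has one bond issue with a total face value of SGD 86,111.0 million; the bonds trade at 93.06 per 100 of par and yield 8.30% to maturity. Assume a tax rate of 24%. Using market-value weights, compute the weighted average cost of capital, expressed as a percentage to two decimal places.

Market value of equity E = 247.99 × 646.4m = 160300.736m. Market value of debt D = 86111m × 93.06/100 = 80134.8966m.
Total capital V = 160300.736 + 80134.8966 = 240435.6326.
Equity: weight = 160300.736/240435.6326 = 0.6667; cost = 10.7%.
Bonds outstanding: weight = 80134.8966/240435.6326 = 0.3333; after-tax cost = 8.3% × (1 − 24%) = 6.3080%.
WACC = 0.6667 × 10.7000% + 0.3333 × 6.3080% = 9.2362%.

9.24%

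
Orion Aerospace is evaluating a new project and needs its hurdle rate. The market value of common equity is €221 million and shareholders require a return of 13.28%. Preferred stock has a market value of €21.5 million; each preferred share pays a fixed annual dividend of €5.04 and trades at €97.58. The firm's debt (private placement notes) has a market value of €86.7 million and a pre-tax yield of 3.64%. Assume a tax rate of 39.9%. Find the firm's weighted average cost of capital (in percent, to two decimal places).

9.83%

Cost of preferred: Rp = 5.04 / 97.58 = 5.1650%.
Total capital V = 221 + 21.5 + 86.7 = 329.2.
Equity: weight = 221/329.2 = 0.6713; cost = 13.28%.
Preferred: weight = 21.5/329.2 = 0.0653; cost = 5.165%.
Private placement notes: weight = 86.7/329.2 = 0.2634; after-tax cost = 3.64% × (1 − 39.9%) = 2.1876%.
WACC = 0.6713 × 13.2800% + 0.0653 × 5.1650% + 0.2634 × 2.1876% = 9.8287%.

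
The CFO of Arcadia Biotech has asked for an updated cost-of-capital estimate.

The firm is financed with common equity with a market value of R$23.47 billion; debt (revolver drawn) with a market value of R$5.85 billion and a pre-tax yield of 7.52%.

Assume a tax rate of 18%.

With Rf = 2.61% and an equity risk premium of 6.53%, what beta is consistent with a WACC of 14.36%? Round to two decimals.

2.11

Total capital V = 23.47 + 5.85 = 29.32.
Equity weight = 23.47/29.32 = 0.8005.
Revolver drawn weight = 5.85/29.32 = 0.1995.
Debt contribution = 0.1995 × 7.52% × (1 − 18%) = 1.2303%.
Required equity contribution = 14.36% − 1.2303% = 13.1297%  ⇒  Re = 16.4023%.
CAPM: 16.4023% = 2.61% + β × 6.53%  ⇒  β = 2.1121.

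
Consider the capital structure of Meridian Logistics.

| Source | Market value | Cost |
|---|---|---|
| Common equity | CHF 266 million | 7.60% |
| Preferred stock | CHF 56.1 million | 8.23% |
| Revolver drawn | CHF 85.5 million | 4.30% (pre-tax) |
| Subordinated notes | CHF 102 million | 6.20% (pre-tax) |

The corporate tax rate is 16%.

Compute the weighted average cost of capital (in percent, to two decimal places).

6.52%

Total capital V = 266 + 56.1 + 85.5 + 102 = 509.6.
Equity: weight = 266/509.6 = 0.5220; cost = 7.6%.
Preferred: weight = 56.1/509.6 = 0.1101; cost = 8.23%.
Revolver drawn: weight = 85.5/509.6 = 0.1678; after-tax cost = 4.3% × (1 − 16%) = 3.6120%.
Subordinated notes: weight = 102/509.6 = 0.2002; after-tax cost = 6.2% × (1 − 16%) = 5.2080%.
WACC = 0.5220 × 7.6000% + 0.1101 × 8.2300% + 0.1678 × 3.6120% + 0.2002 × 5.2080% = 6.5215%.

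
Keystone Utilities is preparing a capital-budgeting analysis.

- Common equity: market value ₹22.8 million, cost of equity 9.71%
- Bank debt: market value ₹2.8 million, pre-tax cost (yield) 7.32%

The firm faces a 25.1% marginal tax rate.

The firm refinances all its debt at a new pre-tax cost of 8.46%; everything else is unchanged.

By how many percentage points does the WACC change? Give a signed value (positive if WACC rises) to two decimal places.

Current WACC:
Total capital V = 22.8 + 2.8 = 25.6.
Equity: weight = 22.8/25.6 = 0.8906; cost = 9.71%.
Bank debt: weight = 2.8/25.6 = 0.1094; after-tax cost = 7.32% × (1 − 25.1%) = 5.4827%.
WACC = 0.8906 × 9.7100% + 0.1094 × 5.4827% = 9.2476%.
After the change:
Total capital V = 22.8 + 2.8 = 25.6.
Equity: weight = 22.8/25.6 = 0.8906; cost = 9.71%.
Bank debt: weight = 2.8/25.6 = 0.1094; after-tax cost = 8.46% × (1 − 25.1%) = 6.3365%.
WACC = 0.8906 × 9.7100% + 0.1094 × 6.3365% = 9.3410%.
Change in WACC = 9.3410% − 9.2476% = 0.0934 pp.

+0.09 pp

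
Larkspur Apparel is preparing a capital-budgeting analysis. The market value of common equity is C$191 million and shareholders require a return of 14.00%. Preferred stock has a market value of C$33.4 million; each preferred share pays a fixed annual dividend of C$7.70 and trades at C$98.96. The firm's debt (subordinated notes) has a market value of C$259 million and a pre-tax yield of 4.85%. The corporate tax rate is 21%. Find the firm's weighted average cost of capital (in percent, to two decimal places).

8.12%

Cost of preferred: Rp = 7.7 / 98.96 = 7.7809%.
Total capital V = 191 + 33.4 + 259 = 483.4.
Equity: weight = 191/483.4 = 0.3951; cost = 14%.
Preferred: weight = 33.4/483.4 = 0.0691; cost = 7.7809%.
Subordinated notes: weight = 259/483.4 = 0.5358; after-tax cost = 4.85% × (1 − 21%) = 3.8315%.
WACC = 0.3951 × 14.0000% + 0.0691 × 7.7809% + 0.5358 × 3.8315% = 8.1221%.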